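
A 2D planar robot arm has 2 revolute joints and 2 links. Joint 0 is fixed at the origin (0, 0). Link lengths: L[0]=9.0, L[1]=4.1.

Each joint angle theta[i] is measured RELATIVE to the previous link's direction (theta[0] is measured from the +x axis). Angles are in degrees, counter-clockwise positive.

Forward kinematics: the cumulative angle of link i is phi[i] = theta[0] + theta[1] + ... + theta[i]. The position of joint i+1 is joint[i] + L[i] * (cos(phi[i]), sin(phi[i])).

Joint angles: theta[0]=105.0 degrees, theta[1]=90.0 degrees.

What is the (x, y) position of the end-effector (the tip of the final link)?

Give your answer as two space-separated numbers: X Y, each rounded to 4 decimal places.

Answer: -6.2897 7.6322

Derivation:
joint[0] = (0.0000, 0.0000)  (base)
link 0: phi[0] = 105 = 105 deg
  cos(105 deg) = -0.2588, sin(105 deg) = 0.9659
  joint[1] = (0.0000, 0.0000) + 9 * (-0.2588, 0.9659) = (0.0000 + -2.3294, 0.0000 + 8.6933) = (-2.3294, 8.6933)
link 1: phi[1] = 105 + 90 = 195 deg
  cos(195 deg) = -0.9659, sin(195 deg) = -0.2588
  joint[2] = (-2.3294, 8.6933) + 4.1 * (-0.9659, -0.2588) = (-2.3294 + -3.9603, 8.6933 + -1.0612) = (-6.2897, 7.6322)
End effector: (-6.2897, 7.6322)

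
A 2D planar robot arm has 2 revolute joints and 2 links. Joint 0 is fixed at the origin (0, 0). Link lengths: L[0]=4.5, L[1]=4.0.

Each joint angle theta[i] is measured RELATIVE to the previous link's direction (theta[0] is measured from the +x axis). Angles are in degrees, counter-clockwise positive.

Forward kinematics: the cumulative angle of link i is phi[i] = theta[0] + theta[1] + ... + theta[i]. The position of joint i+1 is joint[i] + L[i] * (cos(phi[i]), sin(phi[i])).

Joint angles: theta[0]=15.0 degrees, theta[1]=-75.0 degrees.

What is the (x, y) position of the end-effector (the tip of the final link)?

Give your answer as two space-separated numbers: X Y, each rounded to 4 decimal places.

Answer: 6.3467 -2.2994

Derivation:
joint[0] = (0.0000, 0.0000)  (base)
link 0: phi[0] = 15 = 15 deg
  cos(15 deg) = 0.9659, sin(15 deg) = 0.2588
  joint[1] = (0.0000, 0.0000) + 4.5 * (0.9659, 0.2588) = (0.0000 + 4.3467, 0.0000 + 1.1647) = (4.3467, 1.1647)
link 1: phi[1] = 15 + -75 = -60 deg
  cos(-60 deg) = 0.5000, sin(-60 deg) = -0.8660
  joint[2] = (4.3467, 1.1647) + 4 * (0.5000, -0.8660) = (4.3467 + 2.0000, 1.1647 + -3.4641) = (6.3467, -2.2994)
End effector: (6.3467, -2.2994)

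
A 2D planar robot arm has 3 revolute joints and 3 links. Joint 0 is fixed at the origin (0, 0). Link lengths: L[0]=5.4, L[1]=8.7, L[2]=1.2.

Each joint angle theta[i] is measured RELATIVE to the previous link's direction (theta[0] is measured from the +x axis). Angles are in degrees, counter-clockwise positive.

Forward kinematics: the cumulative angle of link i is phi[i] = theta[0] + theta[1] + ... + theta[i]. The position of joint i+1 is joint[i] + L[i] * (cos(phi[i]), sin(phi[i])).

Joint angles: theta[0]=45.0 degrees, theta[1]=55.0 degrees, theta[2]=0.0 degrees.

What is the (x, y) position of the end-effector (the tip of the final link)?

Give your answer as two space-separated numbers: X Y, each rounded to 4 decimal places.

joint[0] = (0.0000, 0.0000)  (base)
link 0: phi[0] = 45 = 45 deg
  cos(45 deg) = 0.7071, sin(45 deg) = 0.7071
  joint[1] = (0.0000, 0.0000) + 5.4 * (0.7071, 0.7071) = (0.0000 + 3.8184, 0.0000 + 3.8184) = (3.8184, 3.8184)
link 1: phi[1] = 45 + 55 = 100 deg
  cos(100 deg) = -0.1736, sin(100 deg) = 0.9848
  joint[2] = (3.8184, 3.8184) + 8.7 * (-0.1736, 0.9848) = (3.8184 + -1.5107, 3.8184 + 8.5678) = (2.3076, 12.3862)
link 2: phi[2] = 45 + 55 + 0 = 100 deg
  cos(100 deg) = -0.1736, sin(100 deg) = 0.9848
  joint[3] = (2.3076, 12.3862) + 1.2 * (-0.1736, 0.9848) = (2.3076 + -0.2084, 12.3862 + 1.1818) = (2.0993, 13.5680)
End effector: (2.0993, 13.5680)

Answer: 2.0993 13.5680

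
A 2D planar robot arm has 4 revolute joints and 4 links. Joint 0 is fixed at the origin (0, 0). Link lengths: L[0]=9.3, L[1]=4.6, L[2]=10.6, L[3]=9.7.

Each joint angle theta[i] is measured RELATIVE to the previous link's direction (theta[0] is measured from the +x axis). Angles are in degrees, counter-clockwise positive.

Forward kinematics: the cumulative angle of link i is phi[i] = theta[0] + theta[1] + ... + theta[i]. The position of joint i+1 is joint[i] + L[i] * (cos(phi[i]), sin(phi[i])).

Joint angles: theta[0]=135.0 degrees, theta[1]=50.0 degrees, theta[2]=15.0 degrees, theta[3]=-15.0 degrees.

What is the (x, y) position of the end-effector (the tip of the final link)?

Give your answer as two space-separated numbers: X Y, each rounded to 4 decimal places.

joint[0] = (0.0000, 0.0000)  (base)
link 0: phi[0] = 135 = 135 deg
  cos(135 deg) = -0.7071, sin(135 deg) = 0.7071
  joint[1] = (0.0000, 0.0000) + 9.3 * (-0.7071, 0.7071) = (0.0000 + -6.5761, 0.0000 + 6.5761) = (-6.5761, 6.5761)
link 1: phi[1] = 135 + 50 = 185 deg
  cos(185 deg) = -0.9962, sin(185 deg) = -0.0872
  joint[2] = (-6.5761, 6.5761) + 4.6 * (-0.9962, -0.0872) = (-6.5761 + -4.5825, 6.5761 + -0.4009) = (-11.1586, 6.1752)
link 2: phi[2] = 135 + 50 + 15 = 200 deg
  cos(200 deg) = -0.9397, sin(200 deg) = -0.3420
  joint[3] = (-11.1586, 6.1752) + 10.6 * (-0.9397, -0.3420) = (-11.1586 + -9.9607, 6.1752 + -3.6254) = (-21.1193, 2.5498)
link 3: phi[3] = 135 + 50 + 15 + -15 = 185 deg
  cos(185 deg) = -0.9962, sin(185 deg) = -0.0872
  joint[4] = (-21.1193, 2.5498) + 9.7 * (-0.9962, -0.0872) = (-21.1193 + -9.6631, 2.5498 + -0.8454) = (-30.7824, 1.7044)
End effector: (-30.7824, 1.7044)

Answer: -30.7824 1.7044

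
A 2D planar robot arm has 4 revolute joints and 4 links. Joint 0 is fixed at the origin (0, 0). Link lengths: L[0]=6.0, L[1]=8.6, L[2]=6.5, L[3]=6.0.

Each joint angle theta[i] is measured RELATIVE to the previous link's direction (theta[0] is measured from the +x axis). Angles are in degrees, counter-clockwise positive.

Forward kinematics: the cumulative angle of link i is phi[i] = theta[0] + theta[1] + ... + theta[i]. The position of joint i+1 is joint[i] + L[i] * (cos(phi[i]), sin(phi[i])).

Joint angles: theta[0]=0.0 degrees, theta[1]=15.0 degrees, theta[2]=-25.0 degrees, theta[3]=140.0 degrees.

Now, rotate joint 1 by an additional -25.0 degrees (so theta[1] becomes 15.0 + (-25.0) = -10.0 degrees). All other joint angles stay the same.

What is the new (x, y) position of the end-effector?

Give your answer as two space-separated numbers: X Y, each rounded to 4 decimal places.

Answer: 18.2409 0.5739

Derivation:
joint[0] = (0.0000, 0.0000)  (base)
link 0: phi[0] = 0 = 0 deg
  cos(0 deg) = 1.0000, sin(0 deg) = 0.0000
  joint[1] = (0.0000, 0.0000) + 6 * (1.0000, 0.0000) = (0.0000 + 6.0000, 0.0000 + 0.0000) = (6.0000, 0.0000)
link 1: phi[1] = 0 + -10 = -10 deg
  cos(-10 deg) = 0.9848, sin(-10 deg) = -0.1736
  joint[2] = (6.0000, 0.0000) + 8.6 * (0.9848, -0.1736) = (6.0000 + 8.4693, 0.0000 + -1.4934) = (14.4693, -1.4934)
link 2: phi[2] = 0 + -10 + -25 = -35 deg
  cos(-35 deg) = 0.8192, sin(-35 deg) = -0.5736
  joint[3] = (14.4693, -1.4934) + 6.5 * (0.8192, -0.5736) = (14.4693 + 5.3245, -1.4934 + -3.7282) = (19.7938, -5.2216)
link 3: phi[3] = 0 + -10 + -25 + 140 = 105 deg
  cos(105 deg) = -0.2588, sin(105 deg) = 0.9659
  joint[4] = (19.7938, -5.2216) + 6 * (-0.2588, 0.9659) = (19.7938 + -1.5529, -5.2216 + 5.7956) = (18.2409, 0.5739)
End effector: (18.2409, 0.5739)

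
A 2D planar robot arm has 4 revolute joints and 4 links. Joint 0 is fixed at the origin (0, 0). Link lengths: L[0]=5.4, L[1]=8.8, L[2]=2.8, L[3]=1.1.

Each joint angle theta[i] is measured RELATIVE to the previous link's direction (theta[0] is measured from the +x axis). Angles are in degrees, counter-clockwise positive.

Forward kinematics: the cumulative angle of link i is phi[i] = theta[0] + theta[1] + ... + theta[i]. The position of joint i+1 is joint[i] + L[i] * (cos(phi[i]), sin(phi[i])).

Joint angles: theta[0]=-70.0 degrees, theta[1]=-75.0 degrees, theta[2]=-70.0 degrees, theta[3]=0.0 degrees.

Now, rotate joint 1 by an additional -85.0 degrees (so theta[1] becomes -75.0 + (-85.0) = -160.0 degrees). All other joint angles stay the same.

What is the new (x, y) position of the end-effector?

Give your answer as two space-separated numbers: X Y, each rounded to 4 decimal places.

Answer: -1.8596 5.0444

Derivation:
joint[0] = (0.0000, 0.0000)  (base)
link 0: phi[0] = -70 = -70 deg
  cos(-70 deg) = 0.3420, sin(-70 deg) = -0.9397
  joint[1] = (0.0000, 0.0000) + 5.4 * (0.3420, -0.9397) = (0.0000 + 1.8469, 0.0000 + -5.0743) = (1.8469, -5.0743)
link 1: phi[1] = -70 + -160 = -230 deg
  cos(-230 deg) = -0.6428, sin(-230 deg) = 0.7660
  joint[2] = (1.8469, -5.0743) + 8.8 * (-0.6428, 0.7660) = (1.8469 + -5.6565, -5.0743 + 6.7412) = (-3.8096, 1.6669)
link 2: phi[2] = -70 + -160 + -70 = -300 deg
  cos(-300 deg) = 0.5000, sin(-300 deg) = 0.8660
  joint[3] = (-3.8096, 1.6669) + 2.8 * (0.5000, 0.8660) = (-3.8096 + 1.4000, 1.6669 + 2.4249) = (-2.4096, 4.0917)
link 3: phi[3] = -70 + -160 + -70 + 0 = -300 deg
  cos(-300 deg) = 0.5000, sin(-300 deg) = 0.8660
  joint[4] = (-2.4096, 4.0917) + 1.1 * (0.5000, 0.8660) = (-2.4096 + 0.5500, 4.0917 + 0.9526) = (-1.8596, 5.0444)
End effector: (-1.8596, 5.0444)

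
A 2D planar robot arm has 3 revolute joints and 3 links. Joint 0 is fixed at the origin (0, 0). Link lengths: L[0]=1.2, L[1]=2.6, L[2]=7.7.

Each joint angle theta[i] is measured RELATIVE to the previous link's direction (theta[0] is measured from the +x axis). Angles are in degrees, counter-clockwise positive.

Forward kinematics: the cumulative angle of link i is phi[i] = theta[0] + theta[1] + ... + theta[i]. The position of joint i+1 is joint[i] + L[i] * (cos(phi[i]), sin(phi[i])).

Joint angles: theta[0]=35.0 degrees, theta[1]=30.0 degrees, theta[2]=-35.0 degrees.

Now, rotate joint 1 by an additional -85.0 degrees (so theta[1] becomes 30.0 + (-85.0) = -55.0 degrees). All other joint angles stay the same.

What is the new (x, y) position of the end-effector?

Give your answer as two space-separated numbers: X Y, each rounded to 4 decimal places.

joint[0] = (0.0000, 0.0000)  (base)
link 0: phi[0] = 35 = 35 deg
  cos(35 deg) = 0.8192, sin(35 deg) = 0.5736
  joint[1] = (0.0000, 0.0000) + 1.2 * (0.8192, 0.5736) = (0.0000 + 0.9830, 0.0000 + 0.6883) = (0.9830, 0.6883)
link 1: phi[1] = 35 + -55 = -20 deg
  cos(-20 deg) = 0.9397, sin(-20 deg) = -0.3420
  joint[2] = (0.9830, 0.6883) + 2.6 * (0.9397, -0.3420) = (0.9830 + 2.4432, 0.6883 + -0.8893) = (3.4262, -0.2010)
link 2: phi[2] = 35 + -55 + -35 = -55 deg
  cos(-55 deg) = 0.5736, sin(-55 deg) = -0.8192
  joint[3] = (3.4262, -0.2010) + 7.7 * (0.5736, -0.8192) = (3.4262 + 4.4165, -0.2010 + -6.3075) = (7.8427, -6.5084)
End effector: (7.8427, -6.5084)

Answer: 7.8427 -6.5084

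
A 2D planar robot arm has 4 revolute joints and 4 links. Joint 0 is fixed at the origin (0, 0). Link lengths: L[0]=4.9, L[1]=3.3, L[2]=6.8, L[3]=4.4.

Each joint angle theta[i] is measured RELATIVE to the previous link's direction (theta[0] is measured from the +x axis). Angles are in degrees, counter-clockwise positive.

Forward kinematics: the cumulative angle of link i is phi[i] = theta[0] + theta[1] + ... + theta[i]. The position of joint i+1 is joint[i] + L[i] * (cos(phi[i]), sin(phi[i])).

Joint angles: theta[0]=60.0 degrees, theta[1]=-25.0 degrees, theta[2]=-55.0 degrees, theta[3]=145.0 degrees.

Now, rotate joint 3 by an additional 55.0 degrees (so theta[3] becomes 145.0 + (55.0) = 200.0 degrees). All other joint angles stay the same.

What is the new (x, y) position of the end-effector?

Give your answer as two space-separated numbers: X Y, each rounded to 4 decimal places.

joint[0] = (0.0000, 0.0000)  (base)
link 0: phi[0] = 60 = 60 deg
  cos(60 deg) = 0.5000, sin(60 deg) = 0.8660
  joint[1] = (0.0000, 0.0000) + 4.9 * (0.5000, 0.8660) = (0.0000 + 2.4500, 0.0000 + 4.2435) = (2.4500, 4.2435)
link 1: phi[1] = 60 + -25 = 35 deg
  cos(35 deg) = 0.8192, sin(35 deg) = 0.5736
  joint[2] = (2.4500, 4.2435) + 3.3 * (0.8192, 0.5736) = (2.4500 + 2.7032, 4.2435 + 1.8928) = (5.1532, 6.1363)
link 2: phi[2] = 60 + -25 + -55 = -20 deg
  cos(-20 deg) = 0.9397, sin(-20 deg) = -0.3420
  joint[3] = (5.1532, 6.1363) + 6.8 * (0.9397, -0.3420) = (5.1532 + 6.3899, 6.1363 + -2.3257) = (11.5431, 3.8106)
link 3: phi[3] = 60 + -25 + -55 + 200 = 180 deg
  cos(180 deg) = -1.0000, sin(180 deg) = 0.0000
  joint[4] = (11.5431, 3.8106) + 4.4 * (-1.0000, 0.0000) = (11.5431 + -4.4000, 3.8106 + 0.0000) = (7.1431, 3.8106)
End effector: (7.1431, 3.8106)

Answer: 7.1431 3.8106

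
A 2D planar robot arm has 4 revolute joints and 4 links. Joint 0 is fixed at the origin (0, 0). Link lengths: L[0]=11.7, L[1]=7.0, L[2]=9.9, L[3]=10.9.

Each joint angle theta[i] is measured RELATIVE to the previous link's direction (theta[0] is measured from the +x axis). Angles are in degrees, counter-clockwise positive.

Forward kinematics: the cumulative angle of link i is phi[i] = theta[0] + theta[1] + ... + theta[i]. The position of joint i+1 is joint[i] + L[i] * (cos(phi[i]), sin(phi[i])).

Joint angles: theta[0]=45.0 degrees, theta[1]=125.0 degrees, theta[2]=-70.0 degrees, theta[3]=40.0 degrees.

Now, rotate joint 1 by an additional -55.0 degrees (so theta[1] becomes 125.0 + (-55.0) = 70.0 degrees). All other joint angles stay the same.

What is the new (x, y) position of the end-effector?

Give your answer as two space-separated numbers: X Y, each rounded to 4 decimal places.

Answer: 13.2652 32.4762

Derivation:
joint[0] = (0.0000, 0.0000)  (base)
link 0: phi[0] = 45 = 45 deg
  cos(45 deg) = 0.7071, sin(45 deg) = 0.7071
  joint[1] = (0.0000, 0.0000) + 11.7 * (0.7071, 0.7071) = (0.0000 + 8.2731, 0.0000 + 8.2731) = (8.2731, 8.2731)
link 1: phi[1] = 45 + 70 = 115 deg
  cos(115 deg) = -0.4226, sin(115 deg) = 0.9063
  joint[2] = (8.2731, 8.2731) + 7 * (-0.4226, 0.9063) = (8.2731 + -2.9583, 8.2731 + 6.3442) = (5.3148, 14.6173)
link 2: phi[2] = 45 + 70 + -70 = 45 deg
  cos(45 deg) = 0.7071, sin(45 deg) = 0.7071
  joint[3] = (5.3148, 14.6173) + 9.9 * (0.7071, 0.7071) = (5.3148 + 7.0004, 14.6173 + 7.0004) = (12.3152, 21.6177)
link 3: phi[3] = 45 + 70 + -70 + 40 = 85 deg
  cos(85 deg) = 0.0872, sin(85 deg) = 0.9962
  joint[4] = (12.3152, 21.6177) + 10.9 * (0.0872, 0.9962) = (12.3152 + 0.9500, 21.6177 + 10.8585) = (13.2652, 32.4762)
End effector: (13.2652, 32.4762)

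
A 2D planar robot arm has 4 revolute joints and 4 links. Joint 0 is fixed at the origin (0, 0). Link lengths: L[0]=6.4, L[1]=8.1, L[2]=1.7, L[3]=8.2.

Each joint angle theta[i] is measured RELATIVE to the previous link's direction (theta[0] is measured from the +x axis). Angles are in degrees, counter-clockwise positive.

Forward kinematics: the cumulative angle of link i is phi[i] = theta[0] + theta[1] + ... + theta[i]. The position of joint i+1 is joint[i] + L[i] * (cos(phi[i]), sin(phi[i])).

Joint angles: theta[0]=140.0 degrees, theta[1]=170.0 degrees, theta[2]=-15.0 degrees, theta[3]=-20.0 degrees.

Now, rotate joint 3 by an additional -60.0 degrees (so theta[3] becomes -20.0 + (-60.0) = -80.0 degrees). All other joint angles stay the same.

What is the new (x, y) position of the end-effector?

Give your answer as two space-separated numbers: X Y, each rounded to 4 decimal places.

Answer: -5.6947 -8.3352

Derivation:
joint[0] = (0.0000, 0.0000)  (base)
link 0: phi[0] = 140 = 140 deg
  cos(140 deg) = -0.7660, sin(140 deg) = 0.6428
  joint[1] = (0.0000, 0.0000) + 6.4 * (-0.7660, 0.6428) = (0.0000 + -4.9027, 0.0000 + 4.1138) = (-4.9027, 4.1138)
link 1: phi[1] = 140 + 170 = 310 deg
  cos(310 deg) = 0.6428, sin(310 deg) = -0.7660
  joint[2] = (-4.9027, 4.1138) + 8.1 * (0.6428, -0.7660) = (-4.9027 + 5.2066, 4.1138 + -6.2050) = (0.3039, -2.0911)
link 2: phi[2] = 140 + 170 + -15 = 295 deg
  cos(295 deg) = 0.4226, sin(295 deg) = -0.9063
  joint[3] = (0.3039, -2.0911) + 1.7 * (0.4226, -0.9063) = (0.3039 + 0.7185, -2.0911 + -1.5407) = (1.0223, -3.6318)
link 3: phi[3] = 140 + 170 + -15 + -80 = 215 deg
  cos(215 deg) = -0.8192, sin(215 deg) = -0.5736
  joint[4] = (1.0223, -3.6318) + 8.2 * (-0.8192, -0.5736) = (1.0223 + -6.7170, -3.6318 + -4.7033) = (-5.6947, -8.3352)
End effector: (-5.6947, -8.3352)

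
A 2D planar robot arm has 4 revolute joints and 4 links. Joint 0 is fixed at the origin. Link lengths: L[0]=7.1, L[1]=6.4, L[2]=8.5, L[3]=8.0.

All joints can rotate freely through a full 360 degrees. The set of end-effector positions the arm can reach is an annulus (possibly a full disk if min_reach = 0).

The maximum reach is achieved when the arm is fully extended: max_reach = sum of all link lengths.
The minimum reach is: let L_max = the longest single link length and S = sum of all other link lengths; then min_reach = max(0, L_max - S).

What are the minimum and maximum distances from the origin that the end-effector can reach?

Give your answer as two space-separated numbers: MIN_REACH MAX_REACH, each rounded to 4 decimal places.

Link lengths: [7.1, 6.4, 8.5, 8.0]
max_reach = 7.1 + 6.4 + 8.5 + 8 = 30
L_max = max([7.1, 6.4, 8.5, 8.0]) = 8.5
S (sum of others) = 30 - 8.5 = 21.5
min_reach = max(0, 8.5 - 21.5) = max(0, -13) = 0

Answer: 0.0000 30.0000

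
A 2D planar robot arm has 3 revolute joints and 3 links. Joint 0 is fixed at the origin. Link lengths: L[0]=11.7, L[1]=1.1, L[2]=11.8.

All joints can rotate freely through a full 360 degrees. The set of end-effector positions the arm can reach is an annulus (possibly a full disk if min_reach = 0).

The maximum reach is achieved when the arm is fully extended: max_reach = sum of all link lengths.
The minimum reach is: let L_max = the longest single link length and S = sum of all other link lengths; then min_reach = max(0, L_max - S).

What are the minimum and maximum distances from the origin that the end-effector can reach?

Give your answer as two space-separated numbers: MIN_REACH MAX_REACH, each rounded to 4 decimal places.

Link lengths: [11.7, 1.1, 11.8]
max_reach = 11.7 + 1.1 + 11.8 = 24.6
L_max = max([11.7, 1.1, 11.8]) = 11.8
S (sum of others) = 24.6 - 11.8 = 12.8
min_reach = max(0, 11.8 - 12.8) = max(0, -1) = 0

Answer: 0.0000 24.6000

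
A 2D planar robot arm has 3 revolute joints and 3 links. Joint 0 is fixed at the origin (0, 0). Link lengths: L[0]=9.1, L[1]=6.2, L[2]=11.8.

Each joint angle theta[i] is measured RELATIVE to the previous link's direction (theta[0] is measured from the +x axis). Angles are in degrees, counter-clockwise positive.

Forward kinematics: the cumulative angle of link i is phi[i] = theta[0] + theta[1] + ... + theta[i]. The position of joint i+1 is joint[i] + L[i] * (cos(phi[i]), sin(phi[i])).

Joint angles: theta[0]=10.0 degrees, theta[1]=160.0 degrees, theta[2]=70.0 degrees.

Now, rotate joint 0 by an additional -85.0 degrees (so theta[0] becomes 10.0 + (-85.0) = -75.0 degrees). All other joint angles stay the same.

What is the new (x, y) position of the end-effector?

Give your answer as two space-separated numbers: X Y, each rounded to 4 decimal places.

joint[0] = (0.0000, 0.0000)  (base)
link 0: phi[0] = -75 = -75 deg
  cos(-75 deg) = 0.2588, sin(-75 deg) = -0.9659
  joint[1] = (0.0000, 0.0000) + 9.1 * (0.2588, -0.9659) = (0.0000 + 2.3553, 0.0000 + -8.7899) = (2.3553, -8.7899)
link 1: phi[1] = -75 + 160 = 85 deg
  cos(85 deg) = 0.0872, sin(85 deg) = 0.9962
  joint[2] = (2.3553, -8.7899) + 6.2 * (0.0872, 0.9962) = (2.3553 + 0.5404, -8.7899 + 6.1764) = (2.8956, -2.6135)
link 2: phi[2] = -75 + 160 + 70 = 155 deg
  cos(155 deg) = -0.9063, sin(155 deg) = 0.4226
  joint[3] = (2.8956, -2.6135) + 11.8 * (-0.9063, 0.4226) = (2.8956 + -10.6944, -2.6135 + 4.9869) = (-7.7988, 2.3734)
End effector: (-7.7988, 2.3734)

Answer: -7.7988 2.3734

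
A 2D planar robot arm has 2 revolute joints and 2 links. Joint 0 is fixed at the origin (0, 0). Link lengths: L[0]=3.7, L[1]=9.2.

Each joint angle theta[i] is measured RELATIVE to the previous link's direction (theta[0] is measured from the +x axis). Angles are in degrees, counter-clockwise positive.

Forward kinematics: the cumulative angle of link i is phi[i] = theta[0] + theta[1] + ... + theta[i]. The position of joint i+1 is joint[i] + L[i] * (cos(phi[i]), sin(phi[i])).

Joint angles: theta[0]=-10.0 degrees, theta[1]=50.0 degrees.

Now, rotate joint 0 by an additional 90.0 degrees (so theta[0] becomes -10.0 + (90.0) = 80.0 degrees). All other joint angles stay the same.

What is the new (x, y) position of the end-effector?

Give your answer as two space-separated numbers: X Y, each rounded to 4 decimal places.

Answer: -5.2711 10.6914

Derivation:
joint[0] = (0.0000, 0.0000)  (base)
link 0: phi[0] = 80 = 80 deg
  cos(80 deg) = 0.1736, sin(80 deg) = 0.9848
  joint[1] = (0.0000, 0.0000) + 3.7 * (0.1736, 0.9848) = (0.0000 + 0.6425, 0.0000 + 3.6438) = (0.6425, 3.6438)
link 1: phi[1] = 80 + 50 = 130 deg
  cos(130 deg) = -0.6428, sin(130 deg) = 0.7660
  joint[2] = (0.6425, 3.6438) + 9.2 * (-0.6428, 0.7660) = (0.6425 + -5.9136, 3.6438 + 7.0476) = (-5.2711, 10.6914)
End effector: (-5.2711, 10.6914)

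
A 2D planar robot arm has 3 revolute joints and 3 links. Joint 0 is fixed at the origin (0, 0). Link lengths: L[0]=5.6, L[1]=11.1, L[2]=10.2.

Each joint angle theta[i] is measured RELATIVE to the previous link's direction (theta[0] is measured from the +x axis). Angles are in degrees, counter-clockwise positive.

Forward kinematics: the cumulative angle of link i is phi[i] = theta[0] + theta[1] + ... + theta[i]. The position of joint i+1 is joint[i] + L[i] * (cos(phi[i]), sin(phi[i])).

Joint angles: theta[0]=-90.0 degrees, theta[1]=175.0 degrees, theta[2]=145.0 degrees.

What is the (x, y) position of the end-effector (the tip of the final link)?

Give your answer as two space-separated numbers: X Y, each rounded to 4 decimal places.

Answer: -5.5890 -2.3559

Derivation:
joint[0] = (0.0000, 0.0000)  (base)
link 0: phi[0] = -90 = -90 deg
  cos(-90 deg) = 0.0000, sin(-90 deg) = -1.0000
  joint[1] = (0.0000, 0.0000) + 5.6 * (0.0000, -1.0000) = (0.0000 + 0.0000, 0.0000 + -5.6000) = (0.0000, -5.6000)
link 1: phi[1] = -90 + 175 = 85 deg
  cos(85 deg) = 0.0872, sin(85 deg) = 0.9962
  joint[2] = (0.0000, -5.6000) + 11.1 * (0.0872, 0.9962) = (0.0000 + 0.9674, -5.6000 + 11.0578) = (0.9674, 5.4578)
link 2: phi[2] = -90 + 175 + 145 = 230 deg
  cos(230 deg) = -0.6428, sin(230 deg) = -0.7660
  joint[3] = (0.9674, 5.4578) + 10.2 * (-0.6428, -0.7660) = (0.9674 + -6.5564, 5.4578 + -7.8137) = (-5.5890, -2.3559)
End effector: (-5.5890, -2.3559)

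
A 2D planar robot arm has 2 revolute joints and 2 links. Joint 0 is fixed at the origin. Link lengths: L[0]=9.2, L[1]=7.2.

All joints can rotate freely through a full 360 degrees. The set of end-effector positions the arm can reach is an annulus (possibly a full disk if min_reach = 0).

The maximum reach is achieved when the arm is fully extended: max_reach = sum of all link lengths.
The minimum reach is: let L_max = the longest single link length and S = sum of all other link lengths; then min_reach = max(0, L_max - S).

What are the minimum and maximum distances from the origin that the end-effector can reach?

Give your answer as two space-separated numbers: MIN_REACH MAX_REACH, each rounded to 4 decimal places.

Link lengths: [9.2, 7.2]
max_reach = 9.2 + 7.2 = 16.4
L_max = max([9.2, 7.2]) = 9.2
S (sum of others) = 16.4 - 9.2 = 7.2
min_reach = max(0, 9.2 - 7.2) = max(0, 2) = 2

Answer: 2.0000 16.4000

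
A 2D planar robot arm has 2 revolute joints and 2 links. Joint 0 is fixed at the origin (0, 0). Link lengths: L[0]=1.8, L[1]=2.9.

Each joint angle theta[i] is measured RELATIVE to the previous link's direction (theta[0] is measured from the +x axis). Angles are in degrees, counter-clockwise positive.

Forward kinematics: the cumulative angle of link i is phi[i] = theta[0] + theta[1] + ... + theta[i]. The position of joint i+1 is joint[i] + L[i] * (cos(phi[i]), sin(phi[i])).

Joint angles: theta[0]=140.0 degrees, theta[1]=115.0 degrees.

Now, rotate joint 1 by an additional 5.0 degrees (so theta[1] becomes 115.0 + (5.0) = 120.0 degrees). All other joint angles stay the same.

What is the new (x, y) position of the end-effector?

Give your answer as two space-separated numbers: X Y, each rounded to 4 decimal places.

Answer: -1.8825 -1.6989

Derivation:
joint[0] = (0.0000, 0.0000)  (base)
link 0: phi[0] = 140 = 140 deg
  cos(140 deg) = -0.7660, sin(140 deg) = 0.6428
  joint[1] = (0.0000, 0.0000) + 1.8 * (-0.7660, 0.6428) = (0.0000 + -1.3789, 0.0000 + 1.1570) = (-1.3789, 1.1570)
link 1: phi[1] = 140 + 120 = 260 deg
  cos(260 deg) = -0.1736, sin(260 deg) = -0.9848
  joint[2] = (-1.3789, 1.1570) + 2.9 * (-0.1736, -0.9848) = (-1.3789 + -0.5036, 1.1570 + -2.8559) = (-1.8825, -1.6989)
End effector: (-1.8825, -1.6989)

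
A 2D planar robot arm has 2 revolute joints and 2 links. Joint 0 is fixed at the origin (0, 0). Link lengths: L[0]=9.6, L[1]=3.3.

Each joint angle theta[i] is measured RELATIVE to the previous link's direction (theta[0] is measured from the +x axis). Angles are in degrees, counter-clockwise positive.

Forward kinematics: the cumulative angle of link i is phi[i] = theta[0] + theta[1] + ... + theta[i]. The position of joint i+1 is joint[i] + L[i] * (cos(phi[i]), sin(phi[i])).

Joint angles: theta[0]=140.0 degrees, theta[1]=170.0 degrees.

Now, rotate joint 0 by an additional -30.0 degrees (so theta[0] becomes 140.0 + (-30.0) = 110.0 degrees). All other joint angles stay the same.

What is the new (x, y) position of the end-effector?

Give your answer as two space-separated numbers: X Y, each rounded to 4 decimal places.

Answer: -2.7104 5.7712

Derivation:
joint[0] = (0.0000, 0.0000)  (base)
link 0: phi[0] = 110 = 110 deg
  cos(110 deg) = -0.3420, sin(110 deg) = 0.9397
  joint[1] = (0.0000, 0.0000) + 9.6 * (-0.3420, 0.9397) = (0.0000 + -3.2834, 0.0000 + 9.0210) = (-3.2834, 9.0210)
link 1: phi[1] = 110 + 170 = 280 deg
  cos(280 deg) = 0.1736, sin(280 deg) = -0.9848
  joint[2] = (-3.2834, 9.0210) + 3.3 * (0.1736, -0.9848) = (-3.2834 + 0.5730, 9.0210 + -3.2499) = (-2.7104, 5.7712)
End effector: (-2.7104, 5.7712)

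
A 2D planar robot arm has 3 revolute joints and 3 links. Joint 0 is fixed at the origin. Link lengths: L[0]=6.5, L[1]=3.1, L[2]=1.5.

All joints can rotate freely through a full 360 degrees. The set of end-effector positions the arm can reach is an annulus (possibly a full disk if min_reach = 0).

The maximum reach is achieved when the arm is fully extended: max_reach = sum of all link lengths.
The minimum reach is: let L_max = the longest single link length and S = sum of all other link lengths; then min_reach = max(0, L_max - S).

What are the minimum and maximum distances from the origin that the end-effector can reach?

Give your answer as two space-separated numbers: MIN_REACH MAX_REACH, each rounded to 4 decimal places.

Link lengths: [6.5, 3.1, 1.5]
max_reach = 6.5 + 3.1 + 1.5 = 11.1
L_max = max([6.5, 3.1, 1.5]) = 6.5
S (sum of others) = 11.1 - 6.5 = 4.6
min_reach = max(0, 6.5 - 4.6) = max(0, 1.9) = 1.9

Answer: 1.9000 11.1000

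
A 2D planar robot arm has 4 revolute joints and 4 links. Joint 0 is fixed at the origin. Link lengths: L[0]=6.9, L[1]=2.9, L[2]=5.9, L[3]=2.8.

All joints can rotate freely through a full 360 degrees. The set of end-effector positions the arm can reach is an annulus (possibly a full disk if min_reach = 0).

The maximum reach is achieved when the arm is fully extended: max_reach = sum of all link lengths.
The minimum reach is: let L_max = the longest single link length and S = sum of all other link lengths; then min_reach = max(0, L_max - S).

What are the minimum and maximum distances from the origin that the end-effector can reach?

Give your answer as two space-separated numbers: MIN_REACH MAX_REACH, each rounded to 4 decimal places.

Answer: 0.0000 18.5000

Derivation:
Link lengths: [6.9, 2.9, 5.9, 2.8]
max_reach = 6.9 + 2.9 + 5.9 + 2.8 = 18.5
L_max = max([6.9, 2.9, 5.9, 2.8]) = 6.9
S (sum of others) = 18.5 - 6.9 = 11.6
min_reach = max(0, 6.9 - 11.6) = max(0, -4.7) = 0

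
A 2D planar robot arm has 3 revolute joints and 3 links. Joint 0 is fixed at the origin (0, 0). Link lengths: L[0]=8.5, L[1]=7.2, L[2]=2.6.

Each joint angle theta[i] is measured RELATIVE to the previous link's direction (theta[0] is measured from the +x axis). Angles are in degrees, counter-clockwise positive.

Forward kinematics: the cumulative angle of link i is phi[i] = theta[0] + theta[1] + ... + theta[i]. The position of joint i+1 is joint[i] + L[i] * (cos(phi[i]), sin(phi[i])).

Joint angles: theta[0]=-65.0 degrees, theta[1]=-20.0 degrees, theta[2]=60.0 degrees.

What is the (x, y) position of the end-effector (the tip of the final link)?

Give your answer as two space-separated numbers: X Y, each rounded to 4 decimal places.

joint[0] = (0.0000, 0.0000)  (base)
link 0: phi[0] = -65 = -65 deg
  cos(-65 deg) = 0.4226, sin(-65 deg) = -0.9063
  joint[1] = (0.0000, 0.0000) + 8.5 * (0.4226, -0.9063) = (0.0000 + 3.5923, 0.0000 + -7.7036) = (3.5923, -7.7036)
link 1: phi[1] = -65 + -20 = -85 deg
  cos(-85 deg) = 0.0872, sin(-85 deg) = -0.9962
  joint[2] = (3.5923, -7.7036) + 7.2 * (0.0872, -0.9962) = (3.5923 + 0.6275, -7.7036 + -7.1726) = (4.2198, -14.8762)
link 2: phi[2] = -65 + -20 + 60 = -25 deg
  cos(-25 deg) = 0.9063, sin(-25 deg) = -0.4226
  joint[3] = (4.2198, -14.8762) + 2.6 * (0.9063, -0.4226) = (4.2198 + 2.3564, -14.8762 + -1.0988) = (6.5762, -15.9750)
End effector: (6.5762, -15.9750)

Answer: 6.5762 -15.9750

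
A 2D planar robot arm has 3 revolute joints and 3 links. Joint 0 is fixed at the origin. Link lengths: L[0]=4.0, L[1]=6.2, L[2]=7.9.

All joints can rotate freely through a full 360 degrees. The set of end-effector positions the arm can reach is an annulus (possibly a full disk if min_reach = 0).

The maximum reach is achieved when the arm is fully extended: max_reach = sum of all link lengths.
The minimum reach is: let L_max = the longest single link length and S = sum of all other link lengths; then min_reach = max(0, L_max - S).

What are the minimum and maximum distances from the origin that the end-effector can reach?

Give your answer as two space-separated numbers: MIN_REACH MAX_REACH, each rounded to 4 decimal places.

Link lengths: [4.0, 6.2, 7.9]
max_reach = 4 + 6.2 + 7.9 = 18.1
L_max = max([4.0, 6.2, 7.9]) = 7.9
S (sum of others) = 18.1 - 7.9 = 10.2
min_reach = max(0, 7.9 - 10.2) = max(0, -2.3) = 0

Answer: 0.0000 18.1000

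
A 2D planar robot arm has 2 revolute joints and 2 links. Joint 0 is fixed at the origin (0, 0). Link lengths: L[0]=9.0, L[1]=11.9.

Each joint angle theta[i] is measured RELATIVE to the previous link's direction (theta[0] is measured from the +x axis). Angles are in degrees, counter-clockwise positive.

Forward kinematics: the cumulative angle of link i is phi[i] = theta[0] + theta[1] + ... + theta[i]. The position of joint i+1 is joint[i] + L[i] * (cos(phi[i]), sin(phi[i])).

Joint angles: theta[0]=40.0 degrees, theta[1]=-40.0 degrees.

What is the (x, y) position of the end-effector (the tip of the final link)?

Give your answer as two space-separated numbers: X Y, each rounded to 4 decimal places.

joint[0] = (0.0000, 0.0000)  (base)
link 0: phi[0] = 40 = 40 deg
  cos(40 deg) = 0.7660, sin(40 deg) = 0.6428
  joint[1] = (0.0000, 0.0000) + 9 * (0.7660, 0.6428) = (0.0000 + 6.8944, 0.0000 + 5.7851) = (6.8944, 5.7851)
link 1: phi[1] = 40 + -40 = 0 deg
  cos(0 deg) = 1.0000, sin(0 deg) = 0.0000
  joint[2] = (6.8944, 5.7851) + 11.9 * (1.0000, 0.0000) = (6.8944 + 11.9000, 5.7851 + 0.0000) = (18.7944, 5.7851)
End effector: (18.7944, 5.7851)

Answer: 18.7944 5.7851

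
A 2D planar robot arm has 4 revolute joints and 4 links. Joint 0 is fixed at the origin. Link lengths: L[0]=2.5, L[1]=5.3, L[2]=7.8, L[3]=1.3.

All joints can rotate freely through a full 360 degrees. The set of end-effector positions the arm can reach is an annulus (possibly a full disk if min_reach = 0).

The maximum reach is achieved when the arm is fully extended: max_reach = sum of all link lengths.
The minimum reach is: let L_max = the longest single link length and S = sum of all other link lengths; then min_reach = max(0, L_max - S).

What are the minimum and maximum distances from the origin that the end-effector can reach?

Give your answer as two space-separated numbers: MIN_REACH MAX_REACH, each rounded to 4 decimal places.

Link lengths: [2.5, 5.3, 7.8, 1.3]
max_reach = 2.5 + 5.3 + 7.8 + 1.3 = 16.9
L_max = max([2.5, 5.3, 7.8, 1.3]) = 7.8
S (sum of others) = 16.9 - 7.8 = 9.1
min_reach = max(0, 7.8 - 9.1) = max(0, -1.3) = 0

Answer: 0.0000 16.9000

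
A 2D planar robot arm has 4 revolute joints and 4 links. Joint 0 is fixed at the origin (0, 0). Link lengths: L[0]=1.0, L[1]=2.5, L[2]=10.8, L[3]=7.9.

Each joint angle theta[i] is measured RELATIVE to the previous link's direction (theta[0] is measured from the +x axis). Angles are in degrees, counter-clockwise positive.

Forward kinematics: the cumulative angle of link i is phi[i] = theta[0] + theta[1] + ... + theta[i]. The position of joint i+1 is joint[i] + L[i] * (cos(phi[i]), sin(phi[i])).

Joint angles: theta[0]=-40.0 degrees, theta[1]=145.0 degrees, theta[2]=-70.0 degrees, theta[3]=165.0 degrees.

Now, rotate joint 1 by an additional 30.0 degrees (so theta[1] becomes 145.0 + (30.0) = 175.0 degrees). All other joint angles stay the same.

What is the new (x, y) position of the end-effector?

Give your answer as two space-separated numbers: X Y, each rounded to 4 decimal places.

Answer: -1.5155 4.8614

Derivation:
joint[0] = (0.0000, 0.0000)  (base)
link 0: phi[0] = -40 = -40 deg
  cos(-40 deg) = 0.7660, sin(-40 deg) = -0.6428
  joint[1] = (0.0000, 0.0000) + 1 * (0.7660, -0.6428) = (0.0000 + 0.7660, 0.0000 + -0.6428) = (0.7660, -0.6428)
link 1: phi[1] = -40 + 175 = 135 deg
  cos(135 deg) = -0.7071, sin(135 deg) = 0.7071
  joint[2] = (0.7660, -0.6428) + 2.5 * (-0.7071, 0.7071) = (0.7660 + -1.7678, -0.6428 + 1.7678) = (-1.0017, 1.1250)
link 2: phi[2] = -40 + 175 + -70 = 65 deg
  cos(65 deg) = 0.4226, sin(65 deg) = 0.9063
  joint[3] = (-1.0017, 1.1250) + 10.8 * (0.4226, 0.9063) = (-1.0017 + 4.5643, 1.1250 + 9.7881) = (3.5626, 10.9131)
link 3: phi[3] = -40 + 175 + -70 + 165 = 230 deg
  cos(230 deg) = -0.6428, sin(230 deg) = -0.7660
  joint[4] = (3.5626, 10.9131) + 7.9 * (-0.6428, -0.7660) = (3.5626 + -5.0780, 10.9131 + -6.0518) = (-1.5155, 4.8614)
End effector: (-1.5155, 4.8614)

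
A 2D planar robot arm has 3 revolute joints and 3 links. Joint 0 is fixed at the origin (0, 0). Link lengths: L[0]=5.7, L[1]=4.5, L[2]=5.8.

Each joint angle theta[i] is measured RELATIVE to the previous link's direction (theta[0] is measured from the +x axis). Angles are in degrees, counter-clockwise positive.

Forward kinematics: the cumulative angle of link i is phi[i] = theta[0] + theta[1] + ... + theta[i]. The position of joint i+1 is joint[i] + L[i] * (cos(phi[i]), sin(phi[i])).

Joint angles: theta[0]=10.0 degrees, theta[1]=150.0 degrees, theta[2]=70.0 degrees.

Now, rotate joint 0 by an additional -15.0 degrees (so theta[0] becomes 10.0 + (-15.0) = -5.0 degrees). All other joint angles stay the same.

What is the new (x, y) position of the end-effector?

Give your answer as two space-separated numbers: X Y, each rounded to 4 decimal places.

joint[0] = (0.0000, 0.0000)  (base)
link 0: phi[0] = -5 = -5 deg
  cos(-5 deg) = 0.9962, sin(-5 deg) = -0.0872
  joint[1] = (0.0000, 0.0000) + 5.7 * (0.9962, -0.0872) = (0.0000 + 5.6783, 0.0000 + -0.4968) = (5.6783, -0.4968)
link 1: phi[1] = -5 + 150 = 145 deg
  cos(145 deg) = -0.8192, sin(145 deg) = 0.5736
  joint[2] = (5.6783, -0.4968) + 4.5 * (-0.8192, 0.5736) = (5.6783 + -3.6862, -0.4968 + 2.5811) = (1.9921, 2.0843)
link 2: phi[2] = -5 + 150 + 70 = 215 deg
  cos(215 deg) = -0.8192, sin(215 deg) = -0.5736
  joint[3] = (1.9921, 2.0843) + 5.8 * (-0.8192, -0.5736) = (1.9921 + -4.7511, 2.0843 + -3.3267) = (-2.7590, -1.2424)
End effector: (-2.7590, -1.2424)

Answer: -2.7590 -1.2424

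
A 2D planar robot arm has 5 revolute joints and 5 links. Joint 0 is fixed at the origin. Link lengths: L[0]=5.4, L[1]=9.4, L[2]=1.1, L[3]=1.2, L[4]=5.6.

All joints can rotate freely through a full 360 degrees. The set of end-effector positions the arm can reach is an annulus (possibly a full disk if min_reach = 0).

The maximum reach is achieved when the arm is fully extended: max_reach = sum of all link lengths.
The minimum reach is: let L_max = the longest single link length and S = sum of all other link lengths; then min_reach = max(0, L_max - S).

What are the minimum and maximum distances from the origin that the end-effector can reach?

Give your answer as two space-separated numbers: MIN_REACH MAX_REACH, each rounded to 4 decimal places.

Link lengths: [5.4, 9.4, 1.1, 1.2, 5.6]
max_reach = 5.4 + 9.4 + 1.1 + 1.2 + 5.6 = 22.7
L_max = max([5.4, 9.4, 1.1, 1.2, 5.6]) = 9.4
S (sum of others) = 22.7 - 9.4 = 13.3
min_reach = max(0, 9.4 - 13.3) = max(0, -3.9) = 0

Answer: 0.0000 22.7000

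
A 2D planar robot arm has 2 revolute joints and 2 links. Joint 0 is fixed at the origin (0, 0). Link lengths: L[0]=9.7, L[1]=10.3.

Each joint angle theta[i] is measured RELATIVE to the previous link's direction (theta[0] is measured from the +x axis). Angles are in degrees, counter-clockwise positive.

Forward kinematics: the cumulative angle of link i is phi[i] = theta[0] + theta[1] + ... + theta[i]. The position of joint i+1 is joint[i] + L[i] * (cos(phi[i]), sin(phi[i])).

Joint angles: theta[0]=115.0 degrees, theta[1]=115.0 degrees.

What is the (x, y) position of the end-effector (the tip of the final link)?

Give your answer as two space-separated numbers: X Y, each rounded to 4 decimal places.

Answer: -10.7201 0.9009

Derivation:
joint[0] = (0.0000, 0.0000)  (base)
link 0: phi[0] = 115 = 115 deg
  cos(115 deg) = -0.4226, sin(115 deg) = 0.9063
  joint[1] = (0.0000, 0.0000) + 9.7 * (-0.4226, 0.9063) = (0.0000 + -4.0994, 0.0000 + 8.7912) = (-4.0994, 8.7912)
link 1: phi[1] = 115 + 115 = 230 deg
  cos(230 deg) = -0.6428, sin(230 deg) = -0.7660
  joint[2] = (-4.0994, 8.7912) + 10.3 * (-0.6428, -0.7660) = (-4.0994 + -6.6207, 8.7912 + -7.8903) = (-10.7201, 0.9009)
End effector: (-10.7201, 0.9009)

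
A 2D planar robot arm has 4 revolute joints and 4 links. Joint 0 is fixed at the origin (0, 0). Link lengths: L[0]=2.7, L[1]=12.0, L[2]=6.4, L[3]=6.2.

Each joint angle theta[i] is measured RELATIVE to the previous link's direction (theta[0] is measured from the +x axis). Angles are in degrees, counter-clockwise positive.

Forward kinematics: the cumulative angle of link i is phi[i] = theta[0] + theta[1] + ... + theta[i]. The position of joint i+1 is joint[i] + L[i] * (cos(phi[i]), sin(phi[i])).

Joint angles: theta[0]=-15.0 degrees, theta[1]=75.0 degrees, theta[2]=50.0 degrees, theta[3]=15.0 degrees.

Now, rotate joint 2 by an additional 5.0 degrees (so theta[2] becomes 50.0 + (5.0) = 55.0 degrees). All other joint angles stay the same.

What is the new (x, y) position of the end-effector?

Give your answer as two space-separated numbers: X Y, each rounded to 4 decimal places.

Answer: 1.9180 20.2433

Derivation:
joint[0] = (0.0000, 0.0000)  (base)
link 0: phi[0] = -15 = -15 deg
  cos(-15 deg) = 0.9659, sin(-15 deg) = -0.2588
  joint[1] = (0.0000, 0.0000) + 2.7 * (0.9659, -0.2588) = (0.0000 + 2.6080, 0.0000 + -0.6988) = (2.6080, -0.6988)
link 1: phi[1] = -15 + 75 = 60 deg
  cos(60 deg) = 0.5000, sin(60 deg) = 0.8660
  joint[2] = (2.6080, -0.6988) + 12 * (0.5000, 0.8660) = (2.6080 + 6.0000, -0.6988 + 10.3923) = (8.6080, 9.6935)
link 2: phi[2] = -15 + 75 + 55 = 115 deg
  cos(115 deg) = -0.4226, sin(115 deg) = 0.9063
  joint[3] = (8.6080, 9.6935) + 6.4 * (-0.4226, 0.9063) = (8.6080 + -2.7048, 9.6935 + 5.8004) = (5.9032, 15.4939)
link 3: phi[3] = -15 + 75 + 55 + 15 = 130 deg
  cos(130 deg) = -0.6428, sin(130 deg) = 0.7660
  joint[4] = (5.9032, 15.4939) + 6.2 * (-0.6428, 0.7660) = (5.9032 + -3.9853, 15.4939 + 4.7495) = (1.9180, 20.2433)
End effector: (1.9180, 20.2433)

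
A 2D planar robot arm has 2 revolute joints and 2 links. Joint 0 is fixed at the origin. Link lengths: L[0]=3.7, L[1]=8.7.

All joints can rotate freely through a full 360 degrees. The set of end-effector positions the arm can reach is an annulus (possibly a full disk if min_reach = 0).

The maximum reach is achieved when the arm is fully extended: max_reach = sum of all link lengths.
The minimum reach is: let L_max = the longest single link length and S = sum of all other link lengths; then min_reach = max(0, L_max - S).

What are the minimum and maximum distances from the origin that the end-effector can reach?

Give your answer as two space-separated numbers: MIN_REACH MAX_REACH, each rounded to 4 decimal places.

Link lengths: [3.7, 8.7]
max_reach = 3.7 + 8.7 = 12.4
L_max = max([3.7, 8.7]) = 8.7
S (sum of others) = 12.4 - 8.7 = 3.7
min_reach = max(0, 8.7 - 3.7) = max(0, 5) = 5

Answer: 5.0000 12.4000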